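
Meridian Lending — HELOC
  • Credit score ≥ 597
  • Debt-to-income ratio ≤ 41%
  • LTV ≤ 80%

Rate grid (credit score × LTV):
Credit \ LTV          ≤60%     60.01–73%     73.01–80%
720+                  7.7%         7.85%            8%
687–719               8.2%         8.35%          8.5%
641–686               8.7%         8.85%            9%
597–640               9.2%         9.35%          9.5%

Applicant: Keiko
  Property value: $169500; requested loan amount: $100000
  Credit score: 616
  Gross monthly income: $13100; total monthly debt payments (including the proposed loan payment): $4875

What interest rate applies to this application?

9.2%

Credit score 616 ≥ 597; DTI: 4,875 ÷ 13,100 = 37.2%, within the 41% cap
Loan-to-value = 100,000/169,500 = 59% — pass (80% max)
Score 616 is in the 597–640 band; LTV 59% is in the ≤60% band → 9.2%.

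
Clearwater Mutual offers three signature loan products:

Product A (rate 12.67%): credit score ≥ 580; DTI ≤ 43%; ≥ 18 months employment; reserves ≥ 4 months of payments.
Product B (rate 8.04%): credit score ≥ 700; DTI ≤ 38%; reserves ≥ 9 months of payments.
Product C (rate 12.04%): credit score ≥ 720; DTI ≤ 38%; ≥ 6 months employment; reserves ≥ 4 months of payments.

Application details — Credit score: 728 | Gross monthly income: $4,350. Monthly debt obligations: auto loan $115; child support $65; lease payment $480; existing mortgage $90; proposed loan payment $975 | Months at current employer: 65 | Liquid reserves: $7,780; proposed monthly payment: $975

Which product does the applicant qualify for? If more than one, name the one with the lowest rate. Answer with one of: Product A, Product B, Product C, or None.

Total debts = (115 + 65 + 480 + 90 + 975) = 1,725; DTI = 1,725/4,350 = 39.7%.
Reserves = 7,780/975 = 8.0 months.
Product A: score 728 ≥ 580; DTI 39.7% ≤ 43%; employment 65 ≥ 18 mo; reserves 8.0 ≥ 4 mo → qualifies.
Product B: score 728 ≥ 700; DTI 39.7% > 38%; reserves 8.0 < 9 mo → does not qualify.
Product C: score 728 ≥ 720; DTI 39.7% > 38%; employment 65 ≥ 6 mo; reserves 8.0 ≥ 4 mo → does not qualify.

Product A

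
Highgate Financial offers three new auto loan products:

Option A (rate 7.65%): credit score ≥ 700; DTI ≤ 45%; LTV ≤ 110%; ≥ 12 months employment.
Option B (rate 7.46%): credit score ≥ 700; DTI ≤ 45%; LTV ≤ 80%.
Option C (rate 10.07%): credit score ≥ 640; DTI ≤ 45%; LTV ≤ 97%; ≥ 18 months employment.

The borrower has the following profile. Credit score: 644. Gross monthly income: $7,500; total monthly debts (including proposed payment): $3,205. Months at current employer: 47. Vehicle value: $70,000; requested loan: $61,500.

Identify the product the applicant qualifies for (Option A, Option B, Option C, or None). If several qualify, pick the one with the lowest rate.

Option C

DTI = 3,205/7,500 = 42.7%.
LTV = 61,500/70,000 = 87.9%.
Option A: score 644 < 700; DTI 42.7% ≤ 45%; LTV 87.9% ≤ 110%; employment 47 ≥ 12 mo → does not qualify.
Option B: score 644 < 700; DTI 42.7% ≤ 45%; LTV 87.9% > 80% → does not qualify.
Option C: score 644 ≥ 640; DTI 42.7% ≤ 45%; LTV 87.9% ≤ 97%; employment 47 ≥ 18 mo → qualifies.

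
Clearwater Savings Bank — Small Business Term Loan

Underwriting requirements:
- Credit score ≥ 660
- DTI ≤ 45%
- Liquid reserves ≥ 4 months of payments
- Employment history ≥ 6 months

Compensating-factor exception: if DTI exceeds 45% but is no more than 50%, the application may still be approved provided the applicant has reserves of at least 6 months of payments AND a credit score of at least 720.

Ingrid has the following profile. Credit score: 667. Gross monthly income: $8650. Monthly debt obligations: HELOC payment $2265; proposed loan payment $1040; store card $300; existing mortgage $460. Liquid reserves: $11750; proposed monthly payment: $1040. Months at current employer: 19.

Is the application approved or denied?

Denied

Credit score 667 ≥ 660 (meets base)
Total debts = (2,265 + 1,040 + 300 + 460) = 4,065. DTI: 4,065 ÷ 8,650 = 47%, over the 45% base limit.
Reserves = 11,750/1,040 = 11.3 months ≥ 4
Employment 19 ≥ 6 months
DTI 47% is within the 45%–50% exception band; checking compensating factors.
Override check — reserves: 11.3 mo (ok); score: 667 (below 720).
Compensating-factor requirement not fully met.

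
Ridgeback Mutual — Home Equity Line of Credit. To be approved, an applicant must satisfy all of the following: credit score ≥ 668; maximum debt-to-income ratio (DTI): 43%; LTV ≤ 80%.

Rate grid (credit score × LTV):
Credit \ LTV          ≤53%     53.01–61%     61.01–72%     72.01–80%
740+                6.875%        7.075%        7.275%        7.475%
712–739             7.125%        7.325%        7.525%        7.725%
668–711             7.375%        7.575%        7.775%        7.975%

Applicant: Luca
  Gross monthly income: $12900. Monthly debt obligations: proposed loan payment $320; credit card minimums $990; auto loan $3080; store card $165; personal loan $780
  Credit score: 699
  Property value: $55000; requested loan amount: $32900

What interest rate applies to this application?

7.575%

Credit score 699 ≥ 668; Total monthly debts = (320 + 990 + 3,080 + 165 + 780) = 5,335. DTI = 5,335/12,900 = 41.4% ≤ 43%
LTV: 32,900 ÷ 55,000 = 59.8%, within 80% cap
Credit 699 → row 668–711; LTV 59.8% → column 53.01–61%. Grid cell → 7.575%.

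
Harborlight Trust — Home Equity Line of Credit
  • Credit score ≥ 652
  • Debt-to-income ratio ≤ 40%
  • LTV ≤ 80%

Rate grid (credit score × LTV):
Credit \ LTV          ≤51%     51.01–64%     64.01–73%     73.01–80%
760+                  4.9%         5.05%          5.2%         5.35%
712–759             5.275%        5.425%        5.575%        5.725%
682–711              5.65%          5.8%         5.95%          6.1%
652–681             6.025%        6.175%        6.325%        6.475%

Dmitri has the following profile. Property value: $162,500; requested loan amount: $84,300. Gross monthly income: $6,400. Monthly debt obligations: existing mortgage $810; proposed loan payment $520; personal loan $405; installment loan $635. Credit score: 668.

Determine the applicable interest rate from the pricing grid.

Credit score 668 ≥ 652; Total monthly debts = (810 + 520 + 405 + 635) = 2,370. DTI: 2,370 ÷ 6,400 = 37%, within the 40% cap
Loan-to-value = 84,300/162,500 = 51.9% — pass (80% max)
Credit 668 → row 652–681; LTV 51.9% → column 51.01–64%. Grid cell → 6.175%.

6.175%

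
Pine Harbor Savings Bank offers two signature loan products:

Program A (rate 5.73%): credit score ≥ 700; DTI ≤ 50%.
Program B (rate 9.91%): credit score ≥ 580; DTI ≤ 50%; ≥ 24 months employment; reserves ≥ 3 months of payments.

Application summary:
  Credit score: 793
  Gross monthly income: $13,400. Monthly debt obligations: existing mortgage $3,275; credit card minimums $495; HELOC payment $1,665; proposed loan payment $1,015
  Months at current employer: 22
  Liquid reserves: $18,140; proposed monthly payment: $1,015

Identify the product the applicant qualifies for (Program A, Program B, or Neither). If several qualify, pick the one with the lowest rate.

Program A

Total debts = (3,275 + 495 + 1,665 + 1,015) = 6,450; DTI = 6,450/13,400 = 48.1%.
Reserves = 18,140/1,015 = 17.9 months.
Program A: score 793 ≥ 700; DTI 48.1% ≤ 50% → qualifies.
Program B: score 793 ≥ 580; DTI 48.1% ≤ 50%; employment 22 < 24 mo; reserves 17.9 ≥ 3 mo → does not qualify.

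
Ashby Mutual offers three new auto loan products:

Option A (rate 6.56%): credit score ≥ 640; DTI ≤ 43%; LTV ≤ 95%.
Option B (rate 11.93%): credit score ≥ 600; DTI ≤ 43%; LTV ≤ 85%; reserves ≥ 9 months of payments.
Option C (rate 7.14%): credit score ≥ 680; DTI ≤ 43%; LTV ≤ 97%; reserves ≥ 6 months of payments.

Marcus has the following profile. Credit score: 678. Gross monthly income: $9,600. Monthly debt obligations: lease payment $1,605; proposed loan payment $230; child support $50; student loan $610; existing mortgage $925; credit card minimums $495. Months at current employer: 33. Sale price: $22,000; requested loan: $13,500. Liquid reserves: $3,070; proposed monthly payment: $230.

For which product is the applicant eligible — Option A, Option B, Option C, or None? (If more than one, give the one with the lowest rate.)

Total debts = (1,605 + 230 + 50 + 610 + 925 + 495) = 3,915; DTI = 3,915/9,600 = 40.8%.
LTV = 13,500/22,000 = 61.4%.
Reserves = 3,070/230 = 13.3 months.
Option A: score 678 ≥ 640; DTI 40.8% ≤ 43%; LTV 61.4% ≤ 95% → qualifies.
Option B: score 678 ≥ 600; DTI 40.8% ≤ 43%; LTV 61.4% ≤ 85%; reserves 13.3 ≥ 9 mo → qualifies.
Option C: score 678 < 680; DTI 40.8% ≤ 43%; LTV 61.4% ≤ 97%; reserves 13.3 ≥ 6 mo → does not qualify.
Qualifying: Option A, Option B. Lowest rate is 6.56% → Option A.

Option A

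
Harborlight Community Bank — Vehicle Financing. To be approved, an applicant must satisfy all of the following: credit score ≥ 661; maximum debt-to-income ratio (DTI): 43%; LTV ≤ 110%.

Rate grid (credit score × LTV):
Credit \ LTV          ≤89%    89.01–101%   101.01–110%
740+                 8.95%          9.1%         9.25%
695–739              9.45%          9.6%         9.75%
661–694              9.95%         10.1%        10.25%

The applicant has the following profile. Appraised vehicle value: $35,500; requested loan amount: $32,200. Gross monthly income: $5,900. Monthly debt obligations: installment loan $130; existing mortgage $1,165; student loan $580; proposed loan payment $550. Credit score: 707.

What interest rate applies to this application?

Credit score 707 ≥ 661; Total monthly debts = (130 + 1,165 + 580 + 550) = 2,425. DTI = 2,425/5,900 = 41.1% ≤ 43%
Loan-to-value = 32,200/35,500 = 90.7% — pass (110% max)
Row: 707 falls in 695–739. Column: 90.7% falls in 89.01–101%. Rate = 9.6%.

9.6%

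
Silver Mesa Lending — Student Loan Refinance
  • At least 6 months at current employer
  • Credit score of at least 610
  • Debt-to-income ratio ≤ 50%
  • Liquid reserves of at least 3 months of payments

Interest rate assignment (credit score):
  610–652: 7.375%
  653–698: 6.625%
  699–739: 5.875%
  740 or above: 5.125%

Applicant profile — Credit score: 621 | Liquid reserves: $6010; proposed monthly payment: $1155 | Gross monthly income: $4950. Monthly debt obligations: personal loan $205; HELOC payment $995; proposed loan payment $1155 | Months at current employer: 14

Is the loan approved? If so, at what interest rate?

Approved at 7.375%

Credit score 621 ≥ 610 (meets minimum)
Employment 14 ≥ 6 months
Reserves = 6,010/1,155 = 5.2 months ≥ 3
Total monthly debts = (205 + 995 + 1,155) = 2,355. DTI = 2,355/4,950 = 47.6% ≤ 50%
All requirements met. Score 621 falls in the 610–652 tier → 7.375%.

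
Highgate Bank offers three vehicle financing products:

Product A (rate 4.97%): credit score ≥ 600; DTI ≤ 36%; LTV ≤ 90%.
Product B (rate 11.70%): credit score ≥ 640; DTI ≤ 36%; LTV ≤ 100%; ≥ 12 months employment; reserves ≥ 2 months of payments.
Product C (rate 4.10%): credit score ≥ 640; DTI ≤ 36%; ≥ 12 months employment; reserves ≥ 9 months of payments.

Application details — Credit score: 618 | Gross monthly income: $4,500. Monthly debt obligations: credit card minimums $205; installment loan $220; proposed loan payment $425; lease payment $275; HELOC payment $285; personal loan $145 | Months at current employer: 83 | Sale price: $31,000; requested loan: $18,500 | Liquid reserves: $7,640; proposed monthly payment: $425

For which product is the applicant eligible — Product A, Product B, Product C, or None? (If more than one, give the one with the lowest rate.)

Total debts = (205 + 220 + 425 + 275 + 285 + 145) = 1,555; DTI = 1,555/4,500 = 34.6%.
LTV = 18,500/31,000 = 59.7%.
Reserves = 7,640/425 = 18.0 months.
Product A: score 618 ≥ 600; DTI 34.6% ≤ 36%; LTV 59.7% ≤ 90% → qualifies.
Product B: score 618 < 640; DTI 34.6% ≤ 36%; LTV 59.7% ≤ 100%; employment 83 ≥ 12 mo; reserves 18.0 ≥ 2 mo → does not qualify.
Product C: score 618 < 640; DTI 34.6% ≤ 36%; employment 83 ≥ 12 mo; reserves 18.0 ≥ 9 mo → does not qualify.

Product A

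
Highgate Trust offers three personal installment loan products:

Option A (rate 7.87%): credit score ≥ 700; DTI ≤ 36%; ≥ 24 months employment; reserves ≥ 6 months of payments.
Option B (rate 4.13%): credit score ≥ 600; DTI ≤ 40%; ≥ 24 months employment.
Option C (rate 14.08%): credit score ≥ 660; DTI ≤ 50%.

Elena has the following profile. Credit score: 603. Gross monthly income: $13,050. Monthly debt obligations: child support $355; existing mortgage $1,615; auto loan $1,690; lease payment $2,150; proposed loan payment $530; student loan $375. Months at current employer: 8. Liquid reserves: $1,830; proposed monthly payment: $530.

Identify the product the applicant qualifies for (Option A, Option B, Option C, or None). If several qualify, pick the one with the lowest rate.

None

Total debts = (355 + 1,615 + 1,690 + 2,150 + 530 + 375) = 6,715; DTI = 6,715/13,050 = 51.5%.
Reserves = 1,830/530 = 3.5 months.
Option A: score 603 < 700; DTI 51.5% > 36%; employment 8 < 24 mo; reserves 3.5 < 6 mo → does not qualify.
Option B: score 603 ≥ 600; DTI 51.5% > 40%; employment 8 < 24 mo → does not qualify.
Option C: score 603 < 660; DTI 51.5% > 50% → does not qualify.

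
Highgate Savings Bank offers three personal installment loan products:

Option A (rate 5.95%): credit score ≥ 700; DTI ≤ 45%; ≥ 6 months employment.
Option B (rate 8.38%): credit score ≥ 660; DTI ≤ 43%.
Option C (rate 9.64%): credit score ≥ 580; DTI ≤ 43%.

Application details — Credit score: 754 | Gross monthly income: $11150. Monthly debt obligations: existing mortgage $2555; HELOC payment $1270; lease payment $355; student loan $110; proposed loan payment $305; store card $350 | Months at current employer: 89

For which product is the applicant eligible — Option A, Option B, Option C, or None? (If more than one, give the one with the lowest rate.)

Total debts = (2,555 + 1,270 + 355 + 110 + 305 + 350) = 4,945; DTI = 4,945/11,150 = 44.3%.
Option A: score 754 ≥ 700; DTI 44.3% ≤ 45%; employment 89 ≥ 6 mo → qualifies.
Option B: score 754 ≥ 660; DTI 44.3% > 43% → does not qualify.
Option C: score 754 ≥ 580; DTI 44.3% > 43% → does not qualify.

Option A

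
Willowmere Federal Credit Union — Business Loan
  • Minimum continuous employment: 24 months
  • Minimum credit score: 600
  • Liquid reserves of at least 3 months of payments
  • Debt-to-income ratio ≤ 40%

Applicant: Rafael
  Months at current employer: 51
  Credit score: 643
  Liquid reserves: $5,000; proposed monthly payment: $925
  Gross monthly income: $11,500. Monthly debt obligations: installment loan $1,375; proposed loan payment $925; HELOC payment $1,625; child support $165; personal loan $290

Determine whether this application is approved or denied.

Approved

Employment 51 ≥ 24 months
Credit score 643 ≥ 600 (meets)
Reserves = 5,000/925 = 5.4 months ≥ 3
Total monthly debts = (1,375 + 925 + 1,625 + 165 + 290) = 4,380. DTI: 4,380 ÷ 11,500 = 38.1%, within the 40% cap
All criteria satisfied.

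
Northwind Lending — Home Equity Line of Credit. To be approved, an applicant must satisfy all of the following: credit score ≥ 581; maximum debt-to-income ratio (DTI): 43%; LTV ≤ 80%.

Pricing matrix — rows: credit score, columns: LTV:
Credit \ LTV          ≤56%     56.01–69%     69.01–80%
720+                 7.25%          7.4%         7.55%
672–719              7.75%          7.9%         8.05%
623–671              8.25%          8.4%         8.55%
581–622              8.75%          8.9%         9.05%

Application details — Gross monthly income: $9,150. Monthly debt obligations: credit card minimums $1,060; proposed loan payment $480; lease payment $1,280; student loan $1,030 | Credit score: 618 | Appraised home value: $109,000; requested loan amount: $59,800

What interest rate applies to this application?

8.75%

Credit score 618 ≥ 581; Total monthly debts = (1,060 + 480 + 1,280 + 1,030) = 3,850. DTI = 3,850/9,150 = 42.1% ≤ 43%
Loan-to-value = 59,800/109,000 = 54.9% — pass (80% max)
Score 618 is in the 581–622 band; LTV 54.9% is in the ≤56% band → 8.75%.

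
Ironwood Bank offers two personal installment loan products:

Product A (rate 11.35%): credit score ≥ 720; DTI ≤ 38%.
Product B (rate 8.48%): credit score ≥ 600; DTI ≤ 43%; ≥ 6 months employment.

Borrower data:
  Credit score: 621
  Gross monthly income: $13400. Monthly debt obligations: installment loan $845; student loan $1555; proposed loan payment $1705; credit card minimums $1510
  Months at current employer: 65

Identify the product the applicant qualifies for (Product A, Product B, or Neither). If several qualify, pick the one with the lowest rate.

Product B

Total debts = (845 + 1,555 + 1,705 + 1,510) = 5,615; DTI = 5,615/13,400 = 41.9%.
Product A: score 621 < 720; DTI 41.9% > 38% → does not qualify.
Product B: score 621 ≥ 600; DTI 41.9% ≤ 43%; employment 65 ≥ 6 mo → qualifies.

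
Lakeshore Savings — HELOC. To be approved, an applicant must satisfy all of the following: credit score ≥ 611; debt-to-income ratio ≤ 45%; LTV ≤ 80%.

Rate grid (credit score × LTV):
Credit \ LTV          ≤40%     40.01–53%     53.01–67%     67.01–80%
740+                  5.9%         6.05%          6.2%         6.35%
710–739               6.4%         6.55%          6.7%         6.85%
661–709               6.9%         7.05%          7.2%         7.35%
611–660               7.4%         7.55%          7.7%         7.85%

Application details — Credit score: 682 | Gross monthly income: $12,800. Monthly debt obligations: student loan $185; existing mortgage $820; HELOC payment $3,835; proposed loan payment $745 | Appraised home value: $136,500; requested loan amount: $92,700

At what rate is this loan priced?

7.35%

Credit score 682 ≥ 611; Total monthly debts = (185 + 820 + 3,835 + 745) = 5,585. DTI: 5,585 ÷ 12,800 = 43.6%, within the 45% cap
LTV: 92,700 ÷ 136,500 = 67.9%, within 80% cap
Score 682 is in the 661–709 band; LTV 67.9% is in the 67.01–80% band → 7.35%.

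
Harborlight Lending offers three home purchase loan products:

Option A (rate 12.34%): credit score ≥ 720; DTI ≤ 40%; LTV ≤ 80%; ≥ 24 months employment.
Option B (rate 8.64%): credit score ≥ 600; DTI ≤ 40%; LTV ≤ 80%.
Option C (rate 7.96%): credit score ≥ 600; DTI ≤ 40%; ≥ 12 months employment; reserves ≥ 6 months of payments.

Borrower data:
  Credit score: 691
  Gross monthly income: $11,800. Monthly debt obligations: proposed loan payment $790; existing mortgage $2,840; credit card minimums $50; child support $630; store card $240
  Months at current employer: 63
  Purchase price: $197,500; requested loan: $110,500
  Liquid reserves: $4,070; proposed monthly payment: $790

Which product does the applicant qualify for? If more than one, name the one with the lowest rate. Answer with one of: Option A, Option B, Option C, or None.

Total debts = (790 + 2,840 + 50 + 630 + 240) = 4,550; DTI = 4,550/11,800 = 38.6%.
LTV = 110,500/197,500 = 55.9%.
Reserves = 4,070/790 = 5.2 months.
Option A: score 691 < 720; DTI 38.6% ≤ 40%; LTV 55.9% ≤ 80%; employment 63 ≥ 24 mo → does not qualify.
Option B: score 691 ≥ 600; DTI 38.6% ≤ 40%; LTV 55.9% ≤ 80% → qualifies.
Option C: score 691 ≥ 600; DTI 38.6% ≤ 40%; employment 63 ≥ 12 mo; reserves 5.2 < 6 mo → does not qualify.

Option B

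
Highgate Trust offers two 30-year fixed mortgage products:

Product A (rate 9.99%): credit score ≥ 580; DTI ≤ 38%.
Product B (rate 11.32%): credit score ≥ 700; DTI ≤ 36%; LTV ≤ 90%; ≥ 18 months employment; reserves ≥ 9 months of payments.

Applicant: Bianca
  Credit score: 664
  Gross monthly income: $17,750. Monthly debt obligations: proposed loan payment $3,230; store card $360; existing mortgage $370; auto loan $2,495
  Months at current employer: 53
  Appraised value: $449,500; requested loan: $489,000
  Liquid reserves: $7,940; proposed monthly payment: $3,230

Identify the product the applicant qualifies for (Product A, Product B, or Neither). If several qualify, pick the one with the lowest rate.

Product A

Total debts = (3,230 + 360 + 370 + 2,495) = 6,455; DTI = 6,455/17,750 = 36.4%.
LTV = 489,000/449,500 = 108.8%.
Reserves = 7,940/3,230 = 2.5 months.
Product A: score 664 ≥ 580; DTI 36.4% ≤ 38% → qualifies.
Product B: score 664 < 700; DTI 36.4% > 36%; LTV 108.8% > 90%; employment 53 ≥ 18 mo; reserves 2.5 < 9 mo → does not qualify.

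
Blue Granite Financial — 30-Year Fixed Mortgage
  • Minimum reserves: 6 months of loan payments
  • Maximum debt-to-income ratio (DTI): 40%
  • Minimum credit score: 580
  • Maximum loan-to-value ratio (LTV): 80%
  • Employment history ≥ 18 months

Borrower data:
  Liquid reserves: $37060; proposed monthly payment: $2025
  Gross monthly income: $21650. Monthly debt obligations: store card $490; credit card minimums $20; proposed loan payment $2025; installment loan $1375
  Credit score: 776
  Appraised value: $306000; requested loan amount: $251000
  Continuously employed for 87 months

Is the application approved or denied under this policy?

Denied

Reserves: 37,060 ÷ 2,025 = 18.3 months (meets 6-month minimum)
Total monthly debts = (490 + 20 + 2,025 + 1,375) = 3,910. DTI = 3,910/21,650 = 18.1% ≤ 40%
Credit score 776 ≥ 580 (meets)
LTV: 251,000 ÷ 306,000 = 82%, exceeds 80% cap
Employment 87 ≥ 18 months
Fails on LTV.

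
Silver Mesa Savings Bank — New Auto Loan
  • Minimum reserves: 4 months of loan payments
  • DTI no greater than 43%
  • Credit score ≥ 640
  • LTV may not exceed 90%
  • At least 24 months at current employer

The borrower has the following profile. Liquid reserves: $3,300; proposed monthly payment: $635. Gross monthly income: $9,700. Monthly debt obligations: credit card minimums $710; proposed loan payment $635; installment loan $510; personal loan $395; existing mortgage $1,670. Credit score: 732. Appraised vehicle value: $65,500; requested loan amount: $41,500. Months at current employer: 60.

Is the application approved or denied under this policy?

Reserves = 3,300/635 = 5.2 months ≥ 4
Total monthly debts = (710 + 635 + 510 + 395 + 1,670) = 3,920. DTI = 3,920/9,700 = 40.4% ≤ 43%
Credit score 732 ≥ 640 (meets)
Loan-to-value = 41,500/65,500 = 63.4% — pass (90% max)
Employment 60 ≥ 24 months
All criteria satisfied.

Approved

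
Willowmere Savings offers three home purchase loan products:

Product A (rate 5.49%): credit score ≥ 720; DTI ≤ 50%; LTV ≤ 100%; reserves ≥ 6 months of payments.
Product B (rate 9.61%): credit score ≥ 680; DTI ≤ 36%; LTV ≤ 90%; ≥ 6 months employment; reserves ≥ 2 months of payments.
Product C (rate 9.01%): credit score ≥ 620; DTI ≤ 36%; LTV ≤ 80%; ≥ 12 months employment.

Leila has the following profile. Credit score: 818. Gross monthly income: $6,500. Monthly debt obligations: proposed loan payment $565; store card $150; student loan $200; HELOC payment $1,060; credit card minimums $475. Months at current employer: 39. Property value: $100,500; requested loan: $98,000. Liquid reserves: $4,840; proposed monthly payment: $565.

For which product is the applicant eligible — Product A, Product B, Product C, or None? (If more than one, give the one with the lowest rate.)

Product A

Total debts = (565 + 150 + 200 + 1,060 + 475) = 2,450; DTI = 2,450/6,500 = 37.7%.
LTV = 98,000/100,500 = 97.5%.
Reserves = 4,840/565 = 8.6 months.
Product A: score 818 ≥ 720; DTI 37.7% ≤ 50%; LTV 97.5% ≤ 100%; reserves 8.6 ≥ 6 mo → qualifies.
Product B: score 818 ≥ 680; DTI 37.7% > 36%; LTV 97.5% > 90%; employment 39 ≥ 6 mo; reserves 8.6 ≥ 2 mo → does not qualify.
Product C: score 818 ≥ 620; DTI 37.7% > 36%; LTV 97.5% > 80%; employment 39 ≥ 12 mo → does not qualify.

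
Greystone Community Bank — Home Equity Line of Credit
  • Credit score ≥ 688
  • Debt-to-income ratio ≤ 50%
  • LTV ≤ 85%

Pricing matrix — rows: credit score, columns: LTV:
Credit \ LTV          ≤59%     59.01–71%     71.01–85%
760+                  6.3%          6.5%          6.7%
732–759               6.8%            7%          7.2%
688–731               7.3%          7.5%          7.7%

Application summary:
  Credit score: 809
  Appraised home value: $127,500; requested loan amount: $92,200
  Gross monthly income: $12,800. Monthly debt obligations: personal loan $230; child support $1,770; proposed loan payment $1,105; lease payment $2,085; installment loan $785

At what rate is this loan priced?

Credit score 809 ≥ 688; Total monthly debts = (230 + 1,770 + 1,105 + 2,085 + 785) = 5,975. DTI = 5,975/12,800 = 46.7% ≤ 50%
LTV: 92,200 ÷ 127,500 = 72.3%, within 85% cap
Row: 809 falls in 760+. Column: 72.3% falls in 71.01–85%. Rate = 6.7%.

6.7%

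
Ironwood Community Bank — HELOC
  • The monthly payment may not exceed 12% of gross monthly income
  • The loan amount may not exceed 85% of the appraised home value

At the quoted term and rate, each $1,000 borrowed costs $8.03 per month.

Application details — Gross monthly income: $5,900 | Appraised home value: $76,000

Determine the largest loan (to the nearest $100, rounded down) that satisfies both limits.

Payment cap: 12% × $5,900 = $708/month.
At $8.03 per $1,000, that supports 708/8.03 × 1,000 ≈ $88,169 → $88,100.
LTV cap: 85% × $76,000 = $64,600 → $64,600.
Binding constraint: loan-to-value.

$64,600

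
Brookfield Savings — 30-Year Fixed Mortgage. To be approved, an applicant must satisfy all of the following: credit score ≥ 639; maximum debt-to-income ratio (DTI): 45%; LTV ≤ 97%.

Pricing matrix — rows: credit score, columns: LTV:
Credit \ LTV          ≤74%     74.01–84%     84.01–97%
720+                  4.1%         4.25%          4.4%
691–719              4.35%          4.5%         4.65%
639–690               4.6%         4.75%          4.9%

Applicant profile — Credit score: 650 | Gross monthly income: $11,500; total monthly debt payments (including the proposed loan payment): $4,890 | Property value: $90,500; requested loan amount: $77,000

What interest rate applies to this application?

Credit score 650 ≥ 639; Debt-to-income = 4,890/11,500 = 42.5% — meets 45% limit
LTV: 77,000 ÷ 90,500 = 85.1%, within 97% cap
Row: 650 falls in 639–690. Column: 85.1% falls in 84.01–97%. Rate = 4.9%.

4.9%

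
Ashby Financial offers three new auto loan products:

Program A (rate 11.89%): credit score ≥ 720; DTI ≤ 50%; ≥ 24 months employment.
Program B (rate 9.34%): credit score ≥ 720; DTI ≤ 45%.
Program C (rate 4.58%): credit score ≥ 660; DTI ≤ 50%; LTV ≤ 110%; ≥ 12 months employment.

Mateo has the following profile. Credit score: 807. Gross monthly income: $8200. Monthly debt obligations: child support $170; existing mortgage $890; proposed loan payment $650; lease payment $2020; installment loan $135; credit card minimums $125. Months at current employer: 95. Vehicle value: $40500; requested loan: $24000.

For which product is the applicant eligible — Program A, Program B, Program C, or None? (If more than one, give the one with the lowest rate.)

Total debts = (170 + 890 + 650 + 2,020 + 135 + 125) = 3,990; DTI = 3,990/8,200 = 48.7%.
LTV = 24,000/40,500 = 59.3%.
Program A: score 807 ≥ 720; DTI 48.7% ≤ 50%; employment 95 ≥ 24 mo → qualifies.
Program B: score 807 ≥ 720; DTI 48.7% > 45% → does not qualify.
Program C: score 807 ≥ 660; DTI 48.7% ≤ 50%; LTV 59.3% ≤ 110%; employment 95 ≥ 12 mo → qualifies.
Qualifying: Program A, Program C. Lowest rate is 4.58% → Program C.

Program C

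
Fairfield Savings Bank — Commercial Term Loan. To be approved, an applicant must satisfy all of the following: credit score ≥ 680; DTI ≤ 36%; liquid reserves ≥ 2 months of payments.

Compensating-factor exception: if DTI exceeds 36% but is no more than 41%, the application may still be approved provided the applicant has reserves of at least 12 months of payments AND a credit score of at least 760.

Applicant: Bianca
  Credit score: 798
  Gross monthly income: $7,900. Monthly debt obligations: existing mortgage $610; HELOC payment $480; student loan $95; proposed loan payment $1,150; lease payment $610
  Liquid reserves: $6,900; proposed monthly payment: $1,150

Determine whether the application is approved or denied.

Denied

Credit score 798 ≥ 680 (meets base)
Total debts = (610 + 480 + 95 + 1,150 + 610) = 2,945. DTI: 2,945 ÷ 7,900 = 37.3%, over the 36% base limit.
Liquid reserves cover 6,900/1,150 = 6.0 months — ≥ 2 required
DTI 37.3% is within the 36%–41% exception band; checking compensating factors.
Override check — reserves: 6.0 mo (short of 12); score: 798 (ok).
Compensating-factor requirement not fully met.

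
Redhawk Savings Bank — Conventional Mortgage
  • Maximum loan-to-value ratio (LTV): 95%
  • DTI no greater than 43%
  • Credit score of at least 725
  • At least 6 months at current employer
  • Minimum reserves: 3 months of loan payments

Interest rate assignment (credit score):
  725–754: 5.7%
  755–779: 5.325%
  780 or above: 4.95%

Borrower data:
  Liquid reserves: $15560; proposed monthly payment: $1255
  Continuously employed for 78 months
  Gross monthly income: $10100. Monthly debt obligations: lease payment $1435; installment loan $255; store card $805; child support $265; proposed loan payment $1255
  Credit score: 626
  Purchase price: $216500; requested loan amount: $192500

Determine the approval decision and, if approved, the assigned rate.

Denied

Credit score 626 < 725 (below minimum)
Total monthly debts = (1,435 + 255 + 805 + 265 + 1,255) = 4,015. Debt-to-income = 4,015/10,100 = 39.8% — meets 43% limit
LTV = 192,500/216,500 = 88.9% ≤ 95%
Liquid reserves cover 15,560/1,255 = 12.4 months — ≥ 3 required
Employment 78 ≥ 6 months
Not all requirements met → denied.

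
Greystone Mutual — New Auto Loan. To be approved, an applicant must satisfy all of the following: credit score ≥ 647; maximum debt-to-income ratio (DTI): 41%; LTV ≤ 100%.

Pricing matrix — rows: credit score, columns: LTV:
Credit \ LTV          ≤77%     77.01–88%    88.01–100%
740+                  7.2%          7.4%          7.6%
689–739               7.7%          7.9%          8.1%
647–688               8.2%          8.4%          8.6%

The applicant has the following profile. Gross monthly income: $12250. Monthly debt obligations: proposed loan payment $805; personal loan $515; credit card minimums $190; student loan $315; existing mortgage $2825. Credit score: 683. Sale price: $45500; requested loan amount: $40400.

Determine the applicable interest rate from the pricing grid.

8.6%

Credit score 683 ≥ 647; Total monthly debts = (805 + 515 + 190 + 315 + 2,825) = 4,650. DTI: 4,650 ÷ 12,250 = 38%, within the 41% cap
LTV = 40,400/45,500 = 88.8% ≤ 100%
Credit 683 → row 647–688; LTV 88.8% → column 88.01–100%. Grid cell → 8.6%.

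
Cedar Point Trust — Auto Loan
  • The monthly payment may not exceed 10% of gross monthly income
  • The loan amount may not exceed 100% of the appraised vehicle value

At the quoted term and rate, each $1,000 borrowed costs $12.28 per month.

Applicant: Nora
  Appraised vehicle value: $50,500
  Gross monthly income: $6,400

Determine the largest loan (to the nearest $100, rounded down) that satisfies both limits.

Payment cap: 10% × $6,400 = $640/month.
At $12.28 per $1,000, that supports 640/12.28 × 1,000 ≈ $52,117 → $52,100.
LTV cap: 100% × $50,500 = $50,500 → $50,500.
Binding constraint: loan-to-value.

$50,500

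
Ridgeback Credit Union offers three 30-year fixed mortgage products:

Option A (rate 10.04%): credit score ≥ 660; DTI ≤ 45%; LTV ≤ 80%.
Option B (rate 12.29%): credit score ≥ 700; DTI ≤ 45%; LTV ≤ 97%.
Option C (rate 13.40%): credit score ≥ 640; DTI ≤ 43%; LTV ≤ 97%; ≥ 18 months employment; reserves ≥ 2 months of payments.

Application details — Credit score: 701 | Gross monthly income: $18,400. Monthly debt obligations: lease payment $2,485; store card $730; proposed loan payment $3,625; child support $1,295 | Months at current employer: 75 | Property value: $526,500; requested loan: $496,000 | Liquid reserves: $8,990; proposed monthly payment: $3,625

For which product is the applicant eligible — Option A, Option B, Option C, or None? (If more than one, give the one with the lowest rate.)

Total debts = (2,485 + 730 + 3,625 + 1,295) = 8,135; DTI = 8,135/18,400 = 44.2%.
LTV = 496,000/526,500 = 94.2%.
Reserves = 8,990/3,625 = 2.5 months.
Option A: score 701 ≥ 660; DTI 44.2% ≤ 45%; LTV 94.2% > 80% → does not qualify.
Option B: score 701 ≥ 700; DTI 44.2% ≤ 45%; LTV 94.2% ≤ 97% → qualifies.
Option C: score 701 ≥ 640; DTI 44.2% > 43%; LTV 94.2% ≤ 97%; employment 75 ≥ 18 mo; reserves 2.5 ≥ 2 mo → does not qualify.

Option B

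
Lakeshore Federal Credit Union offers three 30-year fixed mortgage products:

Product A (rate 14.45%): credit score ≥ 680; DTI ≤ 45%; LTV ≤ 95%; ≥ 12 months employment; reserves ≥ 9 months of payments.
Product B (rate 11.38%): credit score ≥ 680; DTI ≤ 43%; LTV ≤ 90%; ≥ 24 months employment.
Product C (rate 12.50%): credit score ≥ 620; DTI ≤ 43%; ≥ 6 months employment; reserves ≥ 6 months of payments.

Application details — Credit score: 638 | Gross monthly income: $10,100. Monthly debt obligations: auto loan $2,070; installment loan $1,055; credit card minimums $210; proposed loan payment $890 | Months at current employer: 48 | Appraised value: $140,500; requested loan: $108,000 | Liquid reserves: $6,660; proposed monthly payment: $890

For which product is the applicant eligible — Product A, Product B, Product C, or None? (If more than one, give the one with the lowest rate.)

Product C

Total debts = (2,070 + 1,055 + 210 + 890) = 4,225; DTI = 4,225/10,100 = 41.8%.
LTV = 108,000/140,500 = 76.9%.
Reserves = 6,660/890 = 7.5 months.
Product A: score 638 < 680; DTI 41.8% ≤ 45%; LTV 76.9% ≤ 95%; employment 48 ≥ 12 mo; reserves 7.5 < 9 mo → does not qualify.
Product B: score 638 < 680; DTI 41.8% ≤ 43%; LTV 76.9% ≤ 90%; employment 48 ≥ 24 mo → does not qualify.
Product C: score 638 ≥ 620; DTI 41.8% ≤ 43%; employment 48 ≥ 6 mo; reserves 7.5 ≥ 6 mo → qualifies.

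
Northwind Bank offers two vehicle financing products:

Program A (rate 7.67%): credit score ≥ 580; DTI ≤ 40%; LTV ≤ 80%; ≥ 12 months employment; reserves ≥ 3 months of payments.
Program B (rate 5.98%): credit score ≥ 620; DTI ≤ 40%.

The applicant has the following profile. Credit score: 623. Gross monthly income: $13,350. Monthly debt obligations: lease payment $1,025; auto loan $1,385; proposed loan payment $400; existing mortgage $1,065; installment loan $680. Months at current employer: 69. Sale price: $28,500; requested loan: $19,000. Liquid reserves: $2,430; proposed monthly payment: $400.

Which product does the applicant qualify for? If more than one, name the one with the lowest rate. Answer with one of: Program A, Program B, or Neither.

Total debts = (1,025 + 1,385 + 400 + 1,065 + 680) = 4,555; DTI = 4,555/13,350 = 34.1%.
LTV = 19,000/28,500 = 66.7%.
Reserves = 2,430/400 = 6.1 months.
Program A: score 623 ≥ 580; DTI 34.1% ≤ 40%; LTV 66.7% ≤ 80%; employment 69 ≥ 12 mo; reserves 6.1 ≥ 3 mo → qualifies.
Program B: score 623 ≥ 620; DTI 34.1% ≤ 40% → qualifies.
Qualifying: Program A, Program B. Lowest rate is 5.98% → Program B.

Program B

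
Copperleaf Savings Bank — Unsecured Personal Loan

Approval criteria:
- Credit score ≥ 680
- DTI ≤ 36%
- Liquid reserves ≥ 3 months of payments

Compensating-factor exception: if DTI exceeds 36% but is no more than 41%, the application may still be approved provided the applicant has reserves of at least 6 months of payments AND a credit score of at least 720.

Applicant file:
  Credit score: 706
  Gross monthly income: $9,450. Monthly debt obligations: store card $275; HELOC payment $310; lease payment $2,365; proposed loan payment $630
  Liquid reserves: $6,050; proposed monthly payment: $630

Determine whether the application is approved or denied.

Credit score 706 ≥ 680 (meets base)
Total debts = (275 + 310 + 2,365 + 630) = 3,580. DTI: 3,580 ÷ 9,450 = 37.9%, over the 36% base limit.
Reserves = 6,050/630 = 9.6 months ≥ 3
37.9% falls in the override range (36%–41%), so the compensating-factor test applies.
Reserves 9.6 ≥ 6 months; credit score 706 < 720.
Compensating-factor requirement not fully met.

Denied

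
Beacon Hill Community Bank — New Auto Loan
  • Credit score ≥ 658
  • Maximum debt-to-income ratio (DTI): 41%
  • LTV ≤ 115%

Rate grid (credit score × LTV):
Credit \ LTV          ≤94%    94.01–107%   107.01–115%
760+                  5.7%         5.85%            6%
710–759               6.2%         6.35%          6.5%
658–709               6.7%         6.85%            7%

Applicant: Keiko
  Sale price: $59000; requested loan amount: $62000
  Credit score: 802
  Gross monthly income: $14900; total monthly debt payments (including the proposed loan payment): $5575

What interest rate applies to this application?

5.85%

Credit score 802 ≥ 658; Debt-to-income = 5,575/14,900 = 37.4% — meets 41% limit
LTV: 62,000 ÷ 59,000 = 105.1%, within 115% cap
Row: 802 falls in 760+. Column: 105.1% falls in 94.01–107%. Rate = 5.85%.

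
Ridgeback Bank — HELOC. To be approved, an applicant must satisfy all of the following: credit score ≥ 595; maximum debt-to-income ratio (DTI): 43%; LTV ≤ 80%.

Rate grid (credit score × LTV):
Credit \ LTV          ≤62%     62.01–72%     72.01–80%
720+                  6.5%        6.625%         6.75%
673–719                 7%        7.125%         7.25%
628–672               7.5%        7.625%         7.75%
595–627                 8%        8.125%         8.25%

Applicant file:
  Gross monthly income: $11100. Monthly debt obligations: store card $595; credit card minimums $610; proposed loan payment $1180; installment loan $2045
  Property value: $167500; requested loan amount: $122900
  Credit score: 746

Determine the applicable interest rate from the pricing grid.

6.75%

Credit score 746 ≥ 595; Total monthly debts = (595 + 610 + 1,180 + 2,045) = 4,430. DTI: 4,430 ÷ 11,100 = 39.9%, within the 43% cap
LTV: 122,900 ÷ 167,500 = 73.4%, within 80% cap
Credit 746 → row 720+; LTV 73.4% → column 72.01–80%. Grid cell → 6.75%.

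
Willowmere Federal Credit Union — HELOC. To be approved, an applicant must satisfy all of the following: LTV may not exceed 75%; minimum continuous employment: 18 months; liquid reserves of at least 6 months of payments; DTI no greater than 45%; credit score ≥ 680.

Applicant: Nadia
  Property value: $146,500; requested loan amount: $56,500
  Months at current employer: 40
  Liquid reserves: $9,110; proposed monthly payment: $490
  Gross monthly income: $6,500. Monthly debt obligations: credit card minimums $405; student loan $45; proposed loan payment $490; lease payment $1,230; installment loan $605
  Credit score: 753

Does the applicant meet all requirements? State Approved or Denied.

LTV = 56,500/146,500 = 38.6% ≤ 75%
Employment 40 ≥ 18 months
Liquid reserves cover 9,110/490 = 18.6 months — ≥ 6 required
Total monthly debts = (405 + 45 + 490 + 1,230 + 605) = 2,775. DTI = 2,775/6,500 = 42.7% ≤ 45%
Credit score 753 ≥ 680 (meets)
All criteria satisfied.

Approved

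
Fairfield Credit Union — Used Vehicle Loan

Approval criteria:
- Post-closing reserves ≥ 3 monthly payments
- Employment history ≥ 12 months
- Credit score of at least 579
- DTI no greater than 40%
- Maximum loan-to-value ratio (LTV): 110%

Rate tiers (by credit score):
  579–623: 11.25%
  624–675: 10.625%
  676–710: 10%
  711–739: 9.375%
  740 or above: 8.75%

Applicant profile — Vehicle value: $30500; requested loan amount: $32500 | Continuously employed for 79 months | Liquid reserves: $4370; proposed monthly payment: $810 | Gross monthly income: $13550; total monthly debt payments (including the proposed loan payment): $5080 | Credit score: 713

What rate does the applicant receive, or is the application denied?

Credit score 713 ≥ 579 (meets minimum)
Liquid reserves cover 4,370/810 = 5.4 months — ≥ 3 required
Loan-to-value = 32,500/30,500 = 106.6% — pass (110% max)
DTI: 5,080 ÷ 13,550 = 37.5%, within the 40% cap
Employment 79 ≥ 12 months
All requirements met. Score 713 falls in the 711–739 tier → 9.375%.

Approved at 9.375%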